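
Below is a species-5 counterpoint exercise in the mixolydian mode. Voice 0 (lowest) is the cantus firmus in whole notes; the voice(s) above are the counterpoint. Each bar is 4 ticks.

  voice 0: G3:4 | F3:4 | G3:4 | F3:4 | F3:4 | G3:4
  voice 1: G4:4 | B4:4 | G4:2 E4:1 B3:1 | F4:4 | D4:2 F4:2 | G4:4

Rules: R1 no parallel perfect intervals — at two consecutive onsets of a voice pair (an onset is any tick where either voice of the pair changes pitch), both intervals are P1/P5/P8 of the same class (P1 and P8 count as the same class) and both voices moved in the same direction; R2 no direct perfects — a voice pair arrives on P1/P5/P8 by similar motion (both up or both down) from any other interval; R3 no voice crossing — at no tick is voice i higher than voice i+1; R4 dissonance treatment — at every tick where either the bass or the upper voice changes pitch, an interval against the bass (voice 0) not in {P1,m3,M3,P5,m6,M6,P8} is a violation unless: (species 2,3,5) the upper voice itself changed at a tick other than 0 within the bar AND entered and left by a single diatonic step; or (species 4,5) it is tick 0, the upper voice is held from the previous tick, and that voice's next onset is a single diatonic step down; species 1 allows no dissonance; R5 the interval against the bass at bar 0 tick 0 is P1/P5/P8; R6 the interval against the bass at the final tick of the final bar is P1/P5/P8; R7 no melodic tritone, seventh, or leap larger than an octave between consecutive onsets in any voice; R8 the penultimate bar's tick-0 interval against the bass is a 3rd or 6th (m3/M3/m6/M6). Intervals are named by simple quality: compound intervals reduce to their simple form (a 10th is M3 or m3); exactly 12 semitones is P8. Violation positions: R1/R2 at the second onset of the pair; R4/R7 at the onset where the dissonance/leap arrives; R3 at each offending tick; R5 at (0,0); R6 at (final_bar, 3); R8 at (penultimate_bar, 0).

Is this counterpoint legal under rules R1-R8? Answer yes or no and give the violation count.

bar 0: v0=G3 v1=G4 (P8)
bar 1: v0=F3 v1=B4 (TT)
bar 2: v0=G3 v1=G4 (P8)
bar 3: v0=F3 v1=F4 (P8)
bar 4: v0=F3 v1=D4 (M6)
bar 5: v0=G3 v1=G4 (P8)
  R4 @ bar1.0: F3/B4 TT untreated
  R7 @ bar3.0: B3->F4 leap 6st
  R1 @ bar5.0: F3/F4 P8 -> G3/G4 P8 similar

No (3 violations)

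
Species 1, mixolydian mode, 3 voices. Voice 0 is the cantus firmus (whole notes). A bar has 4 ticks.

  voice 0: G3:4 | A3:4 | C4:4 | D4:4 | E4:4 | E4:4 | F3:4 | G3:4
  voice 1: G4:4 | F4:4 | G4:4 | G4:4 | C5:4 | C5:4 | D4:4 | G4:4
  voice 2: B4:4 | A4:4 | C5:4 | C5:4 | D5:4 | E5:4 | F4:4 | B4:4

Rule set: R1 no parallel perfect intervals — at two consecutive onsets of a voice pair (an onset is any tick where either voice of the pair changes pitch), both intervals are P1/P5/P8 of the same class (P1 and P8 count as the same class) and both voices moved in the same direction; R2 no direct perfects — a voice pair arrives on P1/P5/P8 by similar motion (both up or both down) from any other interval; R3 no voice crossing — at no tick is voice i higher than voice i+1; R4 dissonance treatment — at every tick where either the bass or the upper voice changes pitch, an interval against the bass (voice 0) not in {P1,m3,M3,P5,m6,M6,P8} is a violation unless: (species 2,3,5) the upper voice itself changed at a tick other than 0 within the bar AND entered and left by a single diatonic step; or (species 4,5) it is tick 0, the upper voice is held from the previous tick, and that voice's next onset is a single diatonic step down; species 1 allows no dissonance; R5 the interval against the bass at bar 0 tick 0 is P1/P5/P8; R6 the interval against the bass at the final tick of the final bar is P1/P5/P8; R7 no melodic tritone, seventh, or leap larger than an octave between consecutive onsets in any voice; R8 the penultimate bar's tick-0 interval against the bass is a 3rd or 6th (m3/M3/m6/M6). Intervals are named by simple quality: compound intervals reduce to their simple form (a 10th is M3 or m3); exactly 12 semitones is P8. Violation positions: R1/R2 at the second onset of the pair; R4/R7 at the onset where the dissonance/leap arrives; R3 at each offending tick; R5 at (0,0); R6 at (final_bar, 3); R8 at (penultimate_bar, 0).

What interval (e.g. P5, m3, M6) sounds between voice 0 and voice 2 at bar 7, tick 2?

M3

voice 0=G3 voice 2=B4 -> M3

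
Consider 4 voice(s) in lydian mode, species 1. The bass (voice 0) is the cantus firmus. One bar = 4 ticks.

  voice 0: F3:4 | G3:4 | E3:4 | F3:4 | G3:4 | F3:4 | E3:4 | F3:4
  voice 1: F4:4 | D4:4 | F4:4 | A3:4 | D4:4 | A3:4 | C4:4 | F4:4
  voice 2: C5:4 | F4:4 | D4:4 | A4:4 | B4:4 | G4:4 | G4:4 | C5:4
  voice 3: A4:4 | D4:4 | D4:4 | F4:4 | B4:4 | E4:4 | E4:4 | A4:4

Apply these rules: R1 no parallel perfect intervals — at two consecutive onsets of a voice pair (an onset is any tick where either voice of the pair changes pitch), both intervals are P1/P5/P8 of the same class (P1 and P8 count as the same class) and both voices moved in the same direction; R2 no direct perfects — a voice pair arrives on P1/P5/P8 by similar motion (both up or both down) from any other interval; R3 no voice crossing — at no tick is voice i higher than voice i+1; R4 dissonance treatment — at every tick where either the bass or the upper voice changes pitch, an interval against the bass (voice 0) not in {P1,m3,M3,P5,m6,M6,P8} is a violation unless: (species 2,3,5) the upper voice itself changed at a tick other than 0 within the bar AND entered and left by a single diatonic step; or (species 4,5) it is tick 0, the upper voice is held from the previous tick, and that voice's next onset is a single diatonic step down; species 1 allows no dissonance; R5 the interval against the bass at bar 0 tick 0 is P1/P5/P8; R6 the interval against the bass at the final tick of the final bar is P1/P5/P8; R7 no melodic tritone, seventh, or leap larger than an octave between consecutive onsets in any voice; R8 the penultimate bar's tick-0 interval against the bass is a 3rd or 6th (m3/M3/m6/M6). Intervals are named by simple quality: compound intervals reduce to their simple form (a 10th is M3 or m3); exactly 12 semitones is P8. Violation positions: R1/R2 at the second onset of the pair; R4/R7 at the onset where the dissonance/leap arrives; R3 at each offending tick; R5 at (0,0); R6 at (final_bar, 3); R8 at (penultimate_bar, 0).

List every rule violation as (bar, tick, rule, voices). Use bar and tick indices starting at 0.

(0, 0, R3, (2, 3))
(0, 0, R5, (0, 3))
(0, 1, R3, (2, 3))
(0, 2, R3, (2, 3))
(0, 3, R3, (2, 3))
(1, 0, R2, (1, 3))
(1, 0, R3, (2, 3))
(1, 0, R4, (0, 2))
(1, 1, R3, (2, 3))
(1, 2, R3, (2, 3))
(1, 3, R3, (2, 3))
(2, 0, R3, (1, 2))
(2, 0, R4, (0, 1))
(2, 0, R4, (0, 2))
(2, 0, R4, (0, 3))
(2, 1, R3, (1, 2))
(2, 2, R3, (1, 2))
(2, 3, R3, (1, 2))
(3, 0, R2, (0, 3))
(3, 0, R3, (2, 3))
(3, 1, R3, (2, 3))
(3, 2, R3, (2, 3))
(3, 3, R3, (2, 3))
(4, 0, R2, (0, 1))
(4, 0, R2, (2, 3))
(4, 0, R7, (3,))
(5, 0, R2, (1, 3))
(5, 0, R3, (2, 3))
(5, 0, R4, (0, 2))
(5, 0, R4, (0, 3))
(5, 1, R3, (2, 3))
(5, 2, R3, (2, 3))
(5, 3, R3, (2, 3))
(6, 0, R3, (2, 3))
(6, 0, R8, (0, 3))
(6, 1, R3, (2, 3))
(6, 2, R3, (2, 3))
(6, 3, R3, (2, 3))
(7, 0, R1, (1, 2))
(7, 0, R2, (0, 1))
(7, 0, R2, (0, 2))
(7, 0, R3, (2, 3))
(7, 1, R3, (2, 3))
(7, 2, R3, (2, 3))
(7, 3, R3, (2, 3))
(7, 3, R6, (0, 3))

bar 0: v0=F3 v1=F4 v2=C5 v3=A4 downbeat M3
bar 1: v0=G3 v1=D4 v2=F4 v3=D4 downbeat P5
bar 2: v0=E3 v1=F4 v2=D4 v3=D4 downbeat m7
bar 3: v0=F3 v1=A3 v2=A4 v3=F4 downbeat P8
bar 4: v0=G3 v1=D4 v2=B4 v3=B4 downbeat M3
bar 5: v0=F3 v1=A3 v2=G4 v3=E4 downbeat M7
bar 6: v0=E3 v1=C4 v2=G4 v3=E4 downbeat P8
bar 7: v0=F3 v1=F4 v2=C5 v3=A4 downbeat M3
  -> R3 @ bar 0 tick 0 v(2, 3): C5 above A4
  -> R5 @ bar 0 tick 0 v(0, 3): opens on M3
  -> R3 @ bar 0 tick 1 v(2, 3): C5 above A4
  -> R3 @ bar 0 tick 2 v(2, 3): C5 above A4
  -> R3 @ bar 0 tick 3 v(2, 3): C5 above A4
  -> R2 @ bar 1 tick 0 v(1, 3): F4/A4 M3 -> D4/D4 P1 similar
  -> R3 @ bar 1 tick 0 v(2, 3): F4 above D4
  -> R4 @ bar 1 tick 0 v(0, 2): G3/F4 m7 untreated
  -> R3 @ bar 1 tick 1 v(2, 3): F4 above D4
  -> R3 @ bar 1 tick 2 v(2, 3): F4 above D4
  -> R3 @ bar 1 tick 3 v(2, 3): F4 above D4
  -> R3 @ bar 2 tick 0 v(1, 2): F4 above D4
  -> R4 @ bar 2 tick 0 v(0, 1): E3/F4 m2 untreated
  -> R4 @ bar 2 tick 0 v(0, 2): E3/D4 m7 untreated
  -> R4 @ bar 2 tick 0 v(0, 3): E3/D4 m7 untreated
  -> R3 @ bar 2 tick 1 v(1, 2): F4 above D4
  -> R3 @ bar 2 tick 2 v(1, 2): F4 above D4
  -> R3 @ bar 2 tick 3 v(1, 2): F4 above D4
  -> R2 @ bar 3 tick 0 v(0, 3): E3/D4 m7 -> F3/F4 P8 similar
  -> R3 @ bar 3 tick 0 v(2, 3): A4 above F4
  -> R3 @ bar 3 tick 1 v(2, 3): A4 above F4
  -> R3 @ bar 3 tick 2 v(2, 3): A4 above F4
  -> R3 @ bar 3 tick 3 v(2, 3): A4 above F4
  -> R2 @ bar 4 tick 0 v(0, 1): F3/A3 M3 -> G3/D4 P5 similar
  -> R2 @ bar 4 tick 0 v(2, 3): A4/F4 M3 -> B4/B4 P1 similar
  -> R7 @ bar 4 tick 0 v(3,): F4->B4 leap 6st
  -> R2 @ bar 5 tick 0 v(1, 3): D4/B4 M6 -> A3/E4 P5 similar
  -> R3 @ bar 5 tick 0 v(2, 3): G4 above E4
  -> R4 @ bar 5 tick 0 v(0, 2): F3/G4 M2 untreated
  -> R4 @ bar 5 tick 0 v(0, 3): F3/E4 M7 untreated
  -> R3 @ bar 5 tick 1 v(2, 3): G4 above E4
  -> R3 @ bar 5 tick 2 v(2, 3): G4 above E4
  -> R3 @ bar 5 tick 3 v(2, 3): G4 above E4
  -> R3 @ bar 6 tick 0 v(2, 3): G4 above E4
  -> R8 @ bar 6 tick 0 v(0, 3): penult P8 not 3rd/6th
  -> R3 @ bar 6 tick 1 v(2, 3): G4 above E4
  -> R3 @ bar 6 tick 2 v(2, 3): G4 above E4
  -> R3 @ bar 6 tick 3 v(2, 3): G4 above E4
  -> R1 @ bar 7 tick 0 v(1, 2): C4/G4 P5 -> F4/C5 P5 similar
  -> R2 @ bar 7 tick 0 v(0, 1): E3/C4 m6 -> F3/F4 P8 similar
  -> R2 @ bar 7 tick 0 v(0, 2): E3/G4 m3 -> F3/C5 P5 similar
  -> R3 @ bar 7 tick 0 v(2, 3): C5 above A4
  -> R3 @ bar 7 tick 1 v(2, 3): C5 above A4
  -> R3 @ bar 7 tick 2 v(2, 3): C5 above A4
  -> R3 @ bar 7 tick 3 v(2, 3): C5 above A4
  -> R6 @ bar 7 tick 3 v(0, 3): closes on M3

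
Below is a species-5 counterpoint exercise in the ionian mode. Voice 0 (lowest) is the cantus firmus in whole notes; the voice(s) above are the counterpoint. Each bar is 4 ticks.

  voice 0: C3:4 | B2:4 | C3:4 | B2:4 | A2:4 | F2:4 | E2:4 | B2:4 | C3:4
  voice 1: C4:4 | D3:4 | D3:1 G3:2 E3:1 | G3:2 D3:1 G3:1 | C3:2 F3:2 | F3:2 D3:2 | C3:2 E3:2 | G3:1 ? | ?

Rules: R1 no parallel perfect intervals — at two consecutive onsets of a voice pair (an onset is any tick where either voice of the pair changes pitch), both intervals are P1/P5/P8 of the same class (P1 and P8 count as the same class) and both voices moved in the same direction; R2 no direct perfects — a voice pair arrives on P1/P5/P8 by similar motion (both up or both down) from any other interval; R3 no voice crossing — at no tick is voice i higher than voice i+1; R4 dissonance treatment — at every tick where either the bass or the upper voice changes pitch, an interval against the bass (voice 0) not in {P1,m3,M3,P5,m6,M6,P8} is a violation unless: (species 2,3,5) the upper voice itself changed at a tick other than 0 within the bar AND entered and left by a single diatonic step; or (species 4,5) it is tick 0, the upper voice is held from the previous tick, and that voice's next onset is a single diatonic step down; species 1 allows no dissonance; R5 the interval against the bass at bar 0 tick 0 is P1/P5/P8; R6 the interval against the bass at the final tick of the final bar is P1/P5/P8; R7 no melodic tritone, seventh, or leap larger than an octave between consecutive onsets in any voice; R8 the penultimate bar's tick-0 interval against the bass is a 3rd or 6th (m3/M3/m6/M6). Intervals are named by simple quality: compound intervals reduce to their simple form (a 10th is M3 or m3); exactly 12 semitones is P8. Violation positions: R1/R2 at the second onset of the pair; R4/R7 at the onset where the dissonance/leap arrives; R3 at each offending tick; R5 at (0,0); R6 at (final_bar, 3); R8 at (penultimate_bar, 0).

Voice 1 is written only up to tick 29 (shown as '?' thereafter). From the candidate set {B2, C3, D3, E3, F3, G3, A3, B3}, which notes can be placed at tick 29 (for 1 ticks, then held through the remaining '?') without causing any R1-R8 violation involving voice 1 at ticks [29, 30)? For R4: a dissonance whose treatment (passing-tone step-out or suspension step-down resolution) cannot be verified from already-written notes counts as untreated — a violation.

{B2, B3, D3, G3}

B2: legal
C3: violates R4
D3: legal
E3: violates R4
F3: violates R4
G3: legal
A3: violates R4
B3: legal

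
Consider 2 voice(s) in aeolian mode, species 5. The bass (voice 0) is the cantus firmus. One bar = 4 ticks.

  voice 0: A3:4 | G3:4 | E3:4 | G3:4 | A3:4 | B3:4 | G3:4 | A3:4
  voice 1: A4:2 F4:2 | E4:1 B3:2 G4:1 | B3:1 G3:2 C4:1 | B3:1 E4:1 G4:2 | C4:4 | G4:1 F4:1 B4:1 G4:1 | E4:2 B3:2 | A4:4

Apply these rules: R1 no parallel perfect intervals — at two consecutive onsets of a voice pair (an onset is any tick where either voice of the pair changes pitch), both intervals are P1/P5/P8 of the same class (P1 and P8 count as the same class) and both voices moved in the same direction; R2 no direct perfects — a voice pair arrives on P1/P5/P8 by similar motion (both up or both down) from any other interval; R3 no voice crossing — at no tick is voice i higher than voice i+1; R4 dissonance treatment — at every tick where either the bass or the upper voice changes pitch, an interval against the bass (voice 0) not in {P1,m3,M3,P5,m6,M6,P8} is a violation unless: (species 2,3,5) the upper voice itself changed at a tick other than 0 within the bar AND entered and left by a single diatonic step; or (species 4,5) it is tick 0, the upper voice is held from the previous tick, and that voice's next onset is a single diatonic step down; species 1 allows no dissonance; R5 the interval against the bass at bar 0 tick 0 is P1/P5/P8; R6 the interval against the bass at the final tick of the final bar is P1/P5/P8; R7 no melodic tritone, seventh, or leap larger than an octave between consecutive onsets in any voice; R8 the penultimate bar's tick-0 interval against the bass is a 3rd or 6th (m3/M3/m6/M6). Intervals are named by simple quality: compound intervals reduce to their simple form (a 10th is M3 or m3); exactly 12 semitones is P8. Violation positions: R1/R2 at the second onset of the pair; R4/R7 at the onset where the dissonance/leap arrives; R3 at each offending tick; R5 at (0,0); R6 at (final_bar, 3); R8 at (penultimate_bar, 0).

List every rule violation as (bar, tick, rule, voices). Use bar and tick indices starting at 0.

bar 0: v0=A3 v1=A4 downbeat P8
bar 1: v0=G3 v1=E4 downbeat M6
bar 2: v0=E3 v1=B3 downbeat P5
bar 3: v0=G3 v1=B3 downbeat M3
bar 4: v0=A3 v1=C4 downbeat m3
bar 5: v0=B3 v1=G4 downbeat m6
bar 6: v0=G3 v1=E4 downbeat M6
bar 7: v0=A3 v1=A4 downbeat P8
  -> R2 @ bar 2 tick 0 v(0, 1): G3/G4 P8 -> E3/B3 P5 similar
  -> R4 @ bar 5 tick 1 v(0, 1): B3/F4 TT untreated
  -> R7 @ bar 5 tick 2 v(1,): F4->B4 leap 6st
  -> R2 @ bar 7 tick 0 v(0, 1): G3/B3 M3 -> A3/A4 P8 similar
  -> R7 @ bar 7 tick 0 v(1,): B3->A4 leap 10st

(2, 0, R2, (0, 1))
(5, 1, R4, (0, 1))
(5, 2, R7, (1,))
(7, 0, R2, (0, 1))
(7, 0, R7, (1,))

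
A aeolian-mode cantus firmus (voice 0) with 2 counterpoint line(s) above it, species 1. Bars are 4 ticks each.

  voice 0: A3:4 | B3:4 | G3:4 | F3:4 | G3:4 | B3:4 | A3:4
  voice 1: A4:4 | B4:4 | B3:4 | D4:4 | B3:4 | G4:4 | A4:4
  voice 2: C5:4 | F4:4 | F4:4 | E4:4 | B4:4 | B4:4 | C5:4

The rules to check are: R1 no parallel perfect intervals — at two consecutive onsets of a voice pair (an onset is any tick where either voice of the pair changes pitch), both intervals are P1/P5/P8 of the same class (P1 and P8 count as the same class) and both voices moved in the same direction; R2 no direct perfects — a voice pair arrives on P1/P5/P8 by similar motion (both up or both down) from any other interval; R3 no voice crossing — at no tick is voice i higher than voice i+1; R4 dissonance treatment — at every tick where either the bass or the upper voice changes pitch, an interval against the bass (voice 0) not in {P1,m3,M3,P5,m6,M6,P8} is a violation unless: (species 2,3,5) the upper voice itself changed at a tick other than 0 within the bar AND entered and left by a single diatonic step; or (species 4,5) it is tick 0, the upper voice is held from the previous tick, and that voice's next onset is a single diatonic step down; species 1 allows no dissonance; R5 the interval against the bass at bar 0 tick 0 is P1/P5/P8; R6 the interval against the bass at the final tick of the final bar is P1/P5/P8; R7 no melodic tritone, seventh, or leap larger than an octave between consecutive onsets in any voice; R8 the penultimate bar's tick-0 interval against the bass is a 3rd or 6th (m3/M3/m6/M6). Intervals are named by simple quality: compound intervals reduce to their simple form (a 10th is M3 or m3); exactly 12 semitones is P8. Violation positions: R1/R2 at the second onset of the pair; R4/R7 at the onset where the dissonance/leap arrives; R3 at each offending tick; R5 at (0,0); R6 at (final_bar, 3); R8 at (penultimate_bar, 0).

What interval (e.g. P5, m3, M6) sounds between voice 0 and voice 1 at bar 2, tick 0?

M3

voice 0=G3 voice 1=B3 -> M3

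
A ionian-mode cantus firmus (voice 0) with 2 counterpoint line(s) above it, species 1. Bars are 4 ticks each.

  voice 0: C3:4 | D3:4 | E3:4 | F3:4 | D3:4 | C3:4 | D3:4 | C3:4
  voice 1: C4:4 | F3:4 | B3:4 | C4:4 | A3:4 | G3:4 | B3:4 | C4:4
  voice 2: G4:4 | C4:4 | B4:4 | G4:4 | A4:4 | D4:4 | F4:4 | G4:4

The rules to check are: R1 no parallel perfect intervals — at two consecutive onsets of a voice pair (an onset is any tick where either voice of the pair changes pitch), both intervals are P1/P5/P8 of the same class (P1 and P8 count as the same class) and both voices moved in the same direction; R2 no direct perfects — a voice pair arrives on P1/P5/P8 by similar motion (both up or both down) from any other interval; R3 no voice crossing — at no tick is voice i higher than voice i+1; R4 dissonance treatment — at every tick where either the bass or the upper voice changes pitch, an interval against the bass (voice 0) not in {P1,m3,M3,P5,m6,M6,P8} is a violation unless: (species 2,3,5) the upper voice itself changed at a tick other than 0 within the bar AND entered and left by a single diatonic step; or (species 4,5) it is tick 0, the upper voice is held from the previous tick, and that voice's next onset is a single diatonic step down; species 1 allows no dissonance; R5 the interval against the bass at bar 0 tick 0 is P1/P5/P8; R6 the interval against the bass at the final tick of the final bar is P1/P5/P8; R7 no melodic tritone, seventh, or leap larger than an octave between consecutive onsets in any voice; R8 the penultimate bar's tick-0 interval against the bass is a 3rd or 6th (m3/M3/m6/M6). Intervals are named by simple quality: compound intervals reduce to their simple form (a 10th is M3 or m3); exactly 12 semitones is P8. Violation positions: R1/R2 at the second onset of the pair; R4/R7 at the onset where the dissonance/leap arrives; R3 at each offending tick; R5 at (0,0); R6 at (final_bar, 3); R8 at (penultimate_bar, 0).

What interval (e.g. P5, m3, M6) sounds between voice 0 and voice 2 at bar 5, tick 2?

M2

voice 0=C3 voice 2=D4 -> M2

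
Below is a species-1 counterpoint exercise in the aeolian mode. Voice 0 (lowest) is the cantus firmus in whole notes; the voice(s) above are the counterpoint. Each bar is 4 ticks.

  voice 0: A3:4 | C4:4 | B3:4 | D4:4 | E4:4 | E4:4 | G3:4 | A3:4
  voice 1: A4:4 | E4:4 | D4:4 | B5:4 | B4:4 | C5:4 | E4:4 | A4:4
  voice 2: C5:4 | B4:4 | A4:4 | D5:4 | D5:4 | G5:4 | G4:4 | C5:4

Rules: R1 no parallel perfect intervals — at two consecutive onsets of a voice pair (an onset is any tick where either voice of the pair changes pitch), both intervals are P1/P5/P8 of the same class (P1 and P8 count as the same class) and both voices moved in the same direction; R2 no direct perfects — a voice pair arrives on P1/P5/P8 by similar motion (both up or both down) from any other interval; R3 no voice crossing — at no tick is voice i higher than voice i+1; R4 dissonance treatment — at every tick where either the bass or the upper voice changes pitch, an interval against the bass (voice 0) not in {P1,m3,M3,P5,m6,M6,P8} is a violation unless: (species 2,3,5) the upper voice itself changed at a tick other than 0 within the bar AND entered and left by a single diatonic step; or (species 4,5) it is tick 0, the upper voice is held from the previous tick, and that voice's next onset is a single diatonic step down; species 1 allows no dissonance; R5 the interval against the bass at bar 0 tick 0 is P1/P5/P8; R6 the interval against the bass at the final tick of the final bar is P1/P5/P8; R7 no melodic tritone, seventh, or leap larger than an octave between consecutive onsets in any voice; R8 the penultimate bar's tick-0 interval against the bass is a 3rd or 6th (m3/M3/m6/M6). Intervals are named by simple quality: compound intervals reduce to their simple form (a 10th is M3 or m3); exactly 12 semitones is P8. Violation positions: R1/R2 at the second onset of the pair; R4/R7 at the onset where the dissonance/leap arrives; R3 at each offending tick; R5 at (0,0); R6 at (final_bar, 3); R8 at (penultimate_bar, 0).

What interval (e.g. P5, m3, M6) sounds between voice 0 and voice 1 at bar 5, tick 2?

voice 0=E4 voice 1=C5 -> m6

m6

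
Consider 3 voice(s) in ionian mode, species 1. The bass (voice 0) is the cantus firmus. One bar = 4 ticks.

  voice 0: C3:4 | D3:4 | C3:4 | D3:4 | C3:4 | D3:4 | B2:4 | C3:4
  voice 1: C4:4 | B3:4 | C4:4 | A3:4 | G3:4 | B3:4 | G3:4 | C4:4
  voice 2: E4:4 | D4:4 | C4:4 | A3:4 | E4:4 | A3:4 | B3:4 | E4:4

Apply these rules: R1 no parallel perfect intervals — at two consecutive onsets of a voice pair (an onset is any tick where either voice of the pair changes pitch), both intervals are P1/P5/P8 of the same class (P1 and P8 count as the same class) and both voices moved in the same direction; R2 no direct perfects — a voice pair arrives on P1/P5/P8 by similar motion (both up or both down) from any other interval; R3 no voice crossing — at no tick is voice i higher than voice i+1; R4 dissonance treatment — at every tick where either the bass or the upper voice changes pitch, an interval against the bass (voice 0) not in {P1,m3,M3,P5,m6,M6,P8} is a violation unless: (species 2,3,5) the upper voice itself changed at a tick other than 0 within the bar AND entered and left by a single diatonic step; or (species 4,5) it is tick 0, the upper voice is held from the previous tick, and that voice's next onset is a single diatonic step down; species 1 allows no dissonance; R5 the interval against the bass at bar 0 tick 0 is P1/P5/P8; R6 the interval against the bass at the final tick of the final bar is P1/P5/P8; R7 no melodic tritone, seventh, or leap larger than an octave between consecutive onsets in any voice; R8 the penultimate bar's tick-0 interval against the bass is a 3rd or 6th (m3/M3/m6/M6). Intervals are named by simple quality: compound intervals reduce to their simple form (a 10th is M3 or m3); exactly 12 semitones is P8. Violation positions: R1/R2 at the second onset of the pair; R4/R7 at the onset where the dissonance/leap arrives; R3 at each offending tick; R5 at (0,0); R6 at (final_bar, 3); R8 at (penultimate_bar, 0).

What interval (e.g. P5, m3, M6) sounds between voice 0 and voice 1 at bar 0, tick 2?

P8

voice 0=C3 voice 1=C4 -> P8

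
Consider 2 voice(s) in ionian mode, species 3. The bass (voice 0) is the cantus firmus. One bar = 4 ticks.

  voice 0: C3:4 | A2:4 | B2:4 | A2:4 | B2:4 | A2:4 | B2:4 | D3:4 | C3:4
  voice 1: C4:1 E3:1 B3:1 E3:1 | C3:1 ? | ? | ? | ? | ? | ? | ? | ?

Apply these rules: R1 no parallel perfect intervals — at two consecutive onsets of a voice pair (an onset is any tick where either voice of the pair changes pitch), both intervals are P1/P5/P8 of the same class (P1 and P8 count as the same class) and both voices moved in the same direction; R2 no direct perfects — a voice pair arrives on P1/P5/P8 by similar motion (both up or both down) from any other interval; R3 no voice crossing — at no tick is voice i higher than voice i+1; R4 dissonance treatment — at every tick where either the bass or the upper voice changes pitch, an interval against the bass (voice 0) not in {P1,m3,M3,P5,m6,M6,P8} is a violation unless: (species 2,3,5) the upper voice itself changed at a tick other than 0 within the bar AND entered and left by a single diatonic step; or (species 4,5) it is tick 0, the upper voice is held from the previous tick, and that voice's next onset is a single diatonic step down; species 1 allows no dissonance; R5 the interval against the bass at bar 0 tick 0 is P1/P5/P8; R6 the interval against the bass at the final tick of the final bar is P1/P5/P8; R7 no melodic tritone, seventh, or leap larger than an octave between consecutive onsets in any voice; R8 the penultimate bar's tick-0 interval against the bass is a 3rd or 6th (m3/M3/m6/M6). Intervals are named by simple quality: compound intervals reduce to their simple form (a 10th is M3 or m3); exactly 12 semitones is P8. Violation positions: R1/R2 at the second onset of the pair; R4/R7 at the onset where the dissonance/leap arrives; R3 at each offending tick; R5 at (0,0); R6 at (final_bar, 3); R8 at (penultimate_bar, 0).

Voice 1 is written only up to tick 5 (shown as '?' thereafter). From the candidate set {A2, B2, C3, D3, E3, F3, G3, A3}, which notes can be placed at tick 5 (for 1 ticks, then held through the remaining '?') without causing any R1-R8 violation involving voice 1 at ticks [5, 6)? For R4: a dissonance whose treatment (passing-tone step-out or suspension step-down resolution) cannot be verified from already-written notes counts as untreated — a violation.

{A2, A3, C3, E3, F3}

A2: legal
B2: violates R4
C3: legal
D3: violates R4
E3: legal
F3: legal
G3: violates R4
A3: legal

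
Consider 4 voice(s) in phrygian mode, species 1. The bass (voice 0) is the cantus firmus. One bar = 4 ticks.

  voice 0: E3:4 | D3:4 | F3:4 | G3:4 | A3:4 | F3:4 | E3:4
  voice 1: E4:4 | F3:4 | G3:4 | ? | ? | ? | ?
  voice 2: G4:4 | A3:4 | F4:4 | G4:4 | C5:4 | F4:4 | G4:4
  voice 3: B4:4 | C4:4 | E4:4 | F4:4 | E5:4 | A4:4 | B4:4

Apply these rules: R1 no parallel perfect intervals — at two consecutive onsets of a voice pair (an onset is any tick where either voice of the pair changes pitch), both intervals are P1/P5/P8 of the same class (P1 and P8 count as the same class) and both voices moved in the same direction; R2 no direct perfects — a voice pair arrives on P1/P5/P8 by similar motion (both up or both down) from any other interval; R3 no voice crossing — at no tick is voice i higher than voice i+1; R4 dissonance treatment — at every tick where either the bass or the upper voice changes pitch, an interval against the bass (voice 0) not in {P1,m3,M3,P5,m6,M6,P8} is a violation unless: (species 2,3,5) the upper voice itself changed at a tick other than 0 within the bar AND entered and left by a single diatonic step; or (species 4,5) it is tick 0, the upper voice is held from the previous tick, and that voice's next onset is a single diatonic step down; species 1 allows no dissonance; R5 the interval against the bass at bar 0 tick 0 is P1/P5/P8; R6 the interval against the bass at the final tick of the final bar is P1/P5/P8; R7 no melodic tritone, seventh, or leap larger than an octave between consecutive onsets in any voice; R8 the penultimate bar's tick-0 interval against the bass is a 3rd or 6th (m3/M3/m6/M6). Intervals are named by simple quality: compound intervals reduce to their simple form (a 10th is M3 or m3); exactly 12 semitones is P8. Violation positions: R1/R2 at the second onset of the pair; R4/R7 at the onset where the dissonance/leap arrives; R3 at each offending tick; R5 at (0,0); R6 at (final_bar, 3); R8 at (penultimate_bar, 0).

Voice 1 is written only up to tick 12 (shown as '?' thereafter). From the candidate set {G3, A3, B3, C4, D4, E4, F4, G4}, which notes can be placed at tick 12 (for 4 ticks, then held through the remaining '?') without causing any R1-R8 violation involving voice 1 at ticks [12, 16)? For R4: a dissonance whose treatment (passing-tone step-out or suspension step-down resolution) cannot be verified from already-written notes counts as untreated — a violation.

G3: legal
A3: violates R4
B3: legal
C4: violates R2,R4
D4: violates R2
E4: legal
F4: violates R2,R4,R7
G4: violates R2

{B3, E4, G3}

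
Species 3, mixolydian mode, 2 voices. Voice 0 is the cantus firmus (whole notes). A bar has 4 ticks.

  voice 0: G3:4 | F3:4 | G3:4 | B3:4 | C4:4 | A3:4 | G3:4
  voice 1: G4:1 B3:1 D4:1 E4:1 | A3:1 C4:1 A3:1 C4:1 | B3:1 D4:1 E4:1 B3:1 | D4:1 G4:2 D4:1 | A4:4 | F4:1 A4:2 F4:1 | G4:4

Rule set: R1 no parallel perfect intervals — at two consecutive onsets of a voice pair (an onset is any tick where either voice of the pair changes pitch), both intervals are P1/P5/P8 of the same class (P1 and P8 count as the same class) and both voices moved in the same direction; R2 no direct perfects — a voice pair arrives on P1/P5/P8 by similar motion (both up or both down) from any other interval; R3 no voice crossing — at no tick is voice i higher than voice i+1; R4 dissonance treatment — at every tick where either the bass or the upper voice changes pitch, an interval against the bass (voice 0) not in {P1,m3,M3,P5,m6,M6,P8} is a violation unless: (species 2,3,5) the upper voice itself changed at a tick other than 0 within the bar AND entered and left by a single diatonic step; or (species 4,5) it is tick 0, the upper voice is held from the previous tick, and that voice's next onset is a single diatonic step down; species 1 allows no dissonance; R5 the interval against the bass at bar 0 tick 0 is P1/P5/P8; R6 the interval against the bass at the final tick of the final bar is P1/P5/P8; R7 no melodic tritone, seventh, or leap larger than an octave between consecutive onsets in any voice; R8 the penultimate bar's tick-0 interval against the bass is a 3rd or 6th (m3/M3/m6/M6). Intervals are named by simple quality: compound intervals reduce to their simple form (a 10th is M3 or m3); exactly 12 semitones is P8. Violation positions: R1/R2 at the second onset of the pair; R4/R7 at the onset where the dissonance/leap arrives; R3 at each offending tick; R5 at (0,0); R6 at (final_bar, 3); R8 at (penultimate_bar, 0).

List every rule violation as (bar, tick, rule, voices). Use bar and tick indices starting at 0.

No violations across 7 bars (G3..G3 vs G4..G4).

bar 0: v0=G3 v1=G4 downbeat P8
bar 1: v0=F3 v1=A3 downbeat M3
bar 2: v0=G3 v1=B3 downbeat M3
bar 3: v0=B3 v1=D4 downbeat m3
bar 4: v0=C4 v1=A4 downbeat M6
bar 5: v0=A3 v1=F4 downbeat m6
bar 6: v0=G3 v1=G4 downbeat P8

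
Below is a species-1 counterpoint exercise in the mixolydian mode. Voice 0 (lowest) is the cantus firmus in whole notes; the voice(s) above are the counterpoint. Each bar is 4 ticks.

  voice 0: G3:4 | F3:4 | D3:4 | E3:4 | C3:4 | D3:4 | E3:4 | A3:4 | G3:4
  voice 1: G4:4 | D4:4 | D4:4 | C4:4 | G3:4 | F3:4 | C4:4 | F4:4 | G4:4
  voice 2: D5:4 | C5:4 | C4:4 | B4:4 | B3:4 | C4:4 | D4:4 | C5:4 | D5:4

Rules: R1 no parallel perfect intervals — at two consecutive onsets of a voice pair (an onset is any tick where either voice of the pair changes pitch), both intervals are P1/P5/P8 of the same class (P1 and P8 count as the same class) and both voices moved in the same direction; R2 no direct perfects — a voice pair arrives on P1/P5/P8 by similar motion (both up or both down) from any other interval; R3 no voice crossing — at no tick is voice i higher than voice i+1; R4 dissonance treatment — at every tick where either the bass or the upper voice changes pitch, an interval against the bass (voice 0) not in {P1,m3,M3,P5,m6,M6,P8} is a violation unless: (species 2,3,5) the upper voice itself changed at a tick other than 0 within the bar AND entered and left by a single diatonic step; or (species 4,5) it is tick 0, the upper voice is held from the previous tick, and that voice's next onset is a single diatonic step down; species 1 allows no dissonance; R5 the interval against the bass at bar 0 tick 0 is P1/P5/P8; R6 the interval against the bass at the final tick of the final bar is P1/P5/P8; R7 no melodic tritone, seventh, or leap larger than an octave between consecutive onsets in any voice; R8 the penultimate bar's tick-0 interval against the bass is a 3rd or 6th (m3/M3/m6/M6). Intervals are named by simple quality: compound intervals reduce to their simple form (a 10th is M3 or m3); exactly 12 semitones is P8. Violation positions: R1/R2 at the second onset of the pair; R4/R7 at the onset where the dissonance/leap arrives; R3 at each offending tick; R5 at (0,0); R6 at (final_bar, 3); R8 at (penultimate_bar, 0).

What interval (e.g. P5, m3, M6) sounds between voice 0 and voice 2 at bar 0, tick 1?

voice 0=G3 voice 2=D5 -> P5

P5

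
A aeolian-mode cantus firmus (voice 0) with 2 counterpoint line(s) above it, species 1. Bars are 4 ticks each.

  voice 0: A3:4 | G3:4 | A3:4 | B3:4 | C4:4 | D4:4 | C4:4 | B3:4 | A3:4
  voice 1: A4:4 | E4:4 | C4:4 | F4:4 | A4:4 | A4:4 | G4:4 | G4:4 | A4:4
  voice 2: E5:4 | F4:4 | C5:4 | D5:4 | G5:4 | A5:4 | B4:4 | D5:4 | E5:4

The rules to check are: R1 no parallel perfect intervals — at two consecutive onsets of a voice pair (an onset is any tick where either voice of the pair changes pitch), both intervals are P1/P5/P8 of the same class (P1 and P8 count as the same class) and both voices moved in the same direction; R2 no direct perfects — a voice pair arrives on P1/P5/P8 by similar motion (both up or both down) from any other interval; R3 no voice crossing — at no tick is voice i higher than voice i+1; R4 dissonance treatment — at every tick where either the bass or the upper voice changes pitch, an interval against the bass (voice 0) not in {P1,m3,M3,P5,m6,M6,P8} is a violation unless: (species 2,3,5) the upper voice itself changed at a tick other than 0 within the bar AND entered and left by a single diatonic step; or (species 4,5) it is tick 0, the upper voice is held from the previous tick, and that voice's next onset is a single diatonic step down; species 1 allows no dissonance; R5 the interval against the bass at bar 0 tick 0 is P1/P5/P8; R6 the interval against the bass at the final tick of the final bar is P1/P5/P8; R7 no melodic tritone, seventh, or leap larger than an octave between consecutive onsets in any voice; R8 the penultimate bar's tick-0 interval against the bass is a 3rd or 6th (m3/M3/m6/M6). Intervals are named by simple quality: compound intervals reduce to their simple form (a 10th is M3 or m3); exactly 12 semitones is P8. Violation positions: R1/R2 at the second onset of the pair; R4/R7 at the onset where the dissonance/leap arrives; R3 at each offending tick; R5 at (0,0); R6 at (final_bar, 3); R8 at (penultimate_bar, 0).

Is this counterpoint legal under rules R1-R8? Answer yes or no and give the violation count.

bar 0: v0=A3 v1=A4 v2=E5 (P5)
bar 1: v0=G3 v1=E4 v2=F4 (m7)
bar 2: v0=A3 v1=C4 v2=C5 (m3)
bar 3: v0=B3 v1=F4 v2=D5 (m3)
bar 4: v0=C4 v1=A4 v2=G5 (P5)
bar 5: v0=D4 v1=A4 v2=A5 (P5)
bar 6: v0=C4 v1=G4 v2=B4 (M7)
bar 7: v0=B3 v1=G4 v2=D5 (m3)
bar 8: v0=A3 v1=A4 v2=E5 (P5)
  R4 @ bar1.0: G3/F4 m7 untreated
  R7 @ bar1.0: E5->F4 leap 11st
  R4 @ bar3.0: B3/F4 TT untreated
  R2 @ bar4.0: B3/D5 m3 -> C4/G5 P5 similar
  R1 @ bar5.0: C4/G5 P5 -> D4/A5 P5 similar
  R1 @ bar6.0: D4/A4 P5 -> C4/G4 P5 similar
  R4 @ bar6.0: C4/B4 M7 untreated
  R7 @ bar6.0: A5->B4 leap 10st
  R1 @ bar8.0: G4/D5 P5 -> A4/E5 P5 similar

No (9 violations)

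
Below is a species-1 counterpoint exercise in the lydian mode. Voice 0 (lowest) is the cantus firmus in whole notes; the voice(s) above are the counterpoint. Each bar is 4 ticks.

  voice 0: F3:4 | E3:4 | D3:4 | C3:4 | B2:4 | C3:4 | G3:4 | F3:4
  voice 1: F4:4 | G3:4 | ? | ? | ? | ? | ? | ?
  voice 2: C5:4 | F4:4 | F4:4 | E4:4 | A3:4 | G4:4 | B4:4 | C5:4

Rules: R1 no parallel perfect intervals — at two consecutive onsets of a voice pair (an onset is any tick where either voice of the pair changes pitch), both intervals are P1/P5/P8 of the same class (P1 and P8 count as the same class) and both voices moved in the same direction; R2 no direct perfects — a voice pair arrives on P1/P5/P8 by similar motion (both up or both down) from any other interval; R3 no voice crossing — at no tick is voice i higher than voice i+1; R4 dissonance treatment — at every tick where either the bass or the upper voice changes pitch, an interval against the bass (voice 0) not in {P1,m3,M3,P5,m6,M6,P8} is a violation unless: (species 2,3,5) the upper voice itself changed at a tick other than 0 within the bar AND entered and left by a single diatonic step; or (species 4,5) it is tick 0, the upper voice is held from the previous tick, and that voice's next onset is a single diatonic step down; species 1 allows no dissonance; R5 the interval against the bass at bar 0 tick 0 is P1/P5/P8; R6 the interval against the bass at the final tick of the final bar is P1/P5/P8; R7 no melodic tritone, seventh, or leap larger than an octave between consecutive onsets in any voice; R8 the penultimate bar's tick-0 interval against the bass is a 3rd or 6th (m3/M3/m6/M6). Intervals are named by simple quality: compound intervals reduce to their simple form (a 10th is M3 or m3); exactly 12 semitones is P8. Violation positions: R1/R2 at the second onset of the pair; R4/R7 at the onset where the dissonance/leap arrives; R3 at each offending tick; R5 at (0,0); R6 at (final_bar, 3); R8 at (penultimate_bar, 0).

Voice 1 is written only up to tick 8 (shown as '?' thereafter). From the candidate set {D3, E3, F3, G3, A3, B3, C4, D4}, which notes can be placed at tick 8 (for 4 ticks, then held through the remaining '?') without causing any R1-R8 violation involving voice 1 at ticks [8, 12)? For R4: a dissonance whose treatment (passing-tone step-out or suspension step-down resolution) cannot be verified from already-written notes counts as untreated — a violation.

{A3, B3, D4, F3}

D3: violates R2
E3: violates R4
F3: legal
G3: violates R4
A3: legal
B3: legal
C4: violates R4
D4: legal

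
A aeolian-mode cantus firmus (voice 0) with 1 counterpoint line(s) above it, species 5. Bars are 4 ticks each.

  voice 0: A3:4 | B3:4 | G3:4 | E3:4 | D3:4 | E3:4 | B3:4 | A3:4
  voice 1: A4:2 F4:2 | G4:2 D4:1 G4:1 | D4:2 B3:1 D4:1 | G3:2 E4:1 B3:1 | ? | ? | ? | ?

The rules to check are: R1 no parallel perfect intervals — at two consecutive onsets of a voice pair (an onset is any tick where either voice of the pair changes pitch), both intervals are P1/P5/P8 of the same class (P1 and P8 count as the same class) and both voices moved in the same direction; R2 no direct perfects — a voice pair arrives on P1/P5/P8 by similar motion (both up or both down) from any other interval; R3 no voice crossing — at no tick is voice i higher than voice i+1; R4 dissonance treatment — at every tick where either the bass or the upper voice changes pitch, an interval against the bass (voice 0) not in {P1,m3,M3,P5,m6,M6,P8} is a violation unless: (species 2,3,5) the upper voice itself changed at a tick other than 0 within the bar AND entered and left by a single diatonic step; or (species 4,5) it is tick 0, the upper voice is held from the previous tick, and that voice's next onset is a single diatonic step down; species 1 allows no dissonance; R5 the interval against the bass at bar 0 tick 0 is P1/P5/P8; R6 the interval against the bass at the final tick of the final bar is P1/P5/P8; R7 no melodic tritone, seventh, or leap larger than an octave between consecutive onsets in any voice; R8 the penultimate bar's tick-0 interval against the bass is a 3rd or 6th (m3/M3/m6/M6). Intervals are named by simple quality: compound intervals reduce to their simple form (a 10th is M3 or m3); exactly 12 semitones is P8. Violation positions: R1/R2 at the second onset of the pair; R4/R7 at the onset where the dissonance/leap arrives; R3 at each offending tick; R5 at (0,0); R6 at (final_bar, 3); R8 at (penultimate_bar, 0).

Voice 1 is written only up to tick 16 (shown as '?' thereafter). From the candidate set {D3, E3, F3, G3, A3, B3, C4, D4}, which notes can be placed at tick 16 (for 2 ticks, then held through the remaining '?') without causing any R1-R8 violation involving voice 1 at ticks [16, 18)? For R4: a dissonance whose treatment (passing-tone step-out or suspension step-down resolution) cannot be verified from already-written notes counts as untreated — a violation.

D3: violates R2
E3: violates R4
F3: violates R7
G3: violates R4
A3: violates R1
B3: legal
C4: violates R4
D4: legal

{B3, D4}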